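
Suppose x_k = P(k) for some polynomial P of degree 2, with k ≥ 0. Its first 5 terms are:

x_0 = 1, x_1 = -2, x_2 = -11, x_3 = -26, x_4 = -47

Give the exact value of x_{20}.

-1199

1st diffs: -3, -9, -15, -21.
2nd diffs: -6, -6, -6 (constant).
So x_k = -3k^2 + 1.
Evaluating at k = 20 gives x_{20} = -1199.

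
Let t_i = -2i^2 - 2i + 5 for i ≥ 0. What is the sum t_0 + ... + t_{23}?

-9080

Over i = 0..23: Σi = 276, Σi² = 4324.
Total = (-2)·4324 + (-2)·276 + (5)·24 = -9080.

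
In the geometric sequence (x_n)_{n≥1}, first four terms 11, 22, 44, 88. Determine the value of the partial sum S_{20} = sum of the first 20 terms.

Common ratio r = 2.
x_n = 11·2^(n-1).
S = 11·(2^20 - 1)/(2 - 1) = 11·(1048576 - 1)/(1) = 11534325.

11534325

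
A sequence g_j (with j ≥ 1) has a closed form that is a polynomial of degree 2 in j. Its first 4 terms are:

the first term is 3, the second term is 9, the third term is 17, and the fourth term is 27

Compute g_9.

1st diffs: 6, 8, 10.
2nd diffs: 2, 2 (constant).
Newton forward-difference form: g_j = 3 + 6·C(j-1,1) + 2·C(j-1,2).
At j = 9: j-1 = 8, so g_9 = 3 + 48 + 56 = 107.

107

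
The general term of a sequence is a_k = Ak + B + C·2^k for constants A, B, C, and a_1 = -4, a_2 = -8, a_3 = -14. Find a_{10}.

At k = 1, 2, 3: A + B + 2C = -4; 2A + B + 4C = -8; 3A + B + 8C = -14.
Subtracting the first from the second: A + 2C = -4.
Subtracting the second from the third: A + 4C = -6.
Solving: C = -1, A = -2, then B = 0.
So a_k = -2·k + 0 + (-1)·2^k; at k=10 this is -1044.

-1044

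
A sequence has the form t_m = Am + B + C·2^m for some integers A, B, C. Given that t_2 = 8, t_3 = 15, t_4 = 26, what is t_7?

147

Plug in m = 2, 3, 4: 2A + B + 4C = 8; 3A + B + 8C = 15; 4A + B + 16C = 26.
Subtracting the first from the second: A + 4C = 7.
Subtracting the second from the third: A + 8C = 11.
Solving: C = 1, A = 3, then B = -2.
Hence t_7 = 3·7 + (-2) + 1·128 = 147.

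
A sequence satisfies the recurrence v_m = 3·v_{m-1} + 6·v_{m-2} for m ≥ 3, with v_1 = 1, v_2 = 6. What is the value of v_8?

Step forward from the initial values:
v_3 = 24  v_4 = 108  v_5 = 468  v_6 = 2052  v_7 = 8964  v_8 = 39204.

39204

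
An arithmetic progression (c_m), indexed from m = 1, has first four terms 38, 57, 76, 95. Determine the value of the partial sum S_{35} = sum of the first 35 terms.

Common difference d = 19.
c_m = 38 + (m - 1)·19.
c_{35} = 684; S = 35·(38 + 684)/2 = 12635.

12635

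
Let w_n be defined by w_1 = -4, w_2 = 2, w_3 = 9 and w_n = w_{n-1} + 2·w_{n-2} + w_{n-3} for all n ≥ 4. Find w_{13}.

12056

w_4 = 9  w_5 = 29  w_6 = 56  w_7 = 123  w_8 = 264  w_9 = 566  w_{10} = 1217  w_{11} = 2613  w_{12} = 5613  w_{13} = 12056.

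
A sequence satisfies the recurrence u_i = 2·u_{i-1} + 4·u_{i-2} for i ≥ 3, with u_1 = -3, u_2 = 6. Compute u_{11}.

Step forward from the initial values:
u_3 = 0; u_4 = 24; u_5 = 48; u_6 = 192; u_7 = 576; u_8 = 1920; u_9 = 6144; u_{10} = 19968; u_{11} = 64512.

64512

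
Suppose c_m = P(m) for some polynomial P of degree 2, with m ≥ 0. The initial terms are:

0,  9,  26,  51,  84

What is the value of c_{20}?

1st diffs: 9, 17, 25, 33.
2nd diffs: 8, 8, 8 (constant).
Newton forward-difference form: c_m = 9·C(m,1) + 8·C(m,2).
At m = 20: m = 20, so c_{20} = 180 + 1520 = 1700.

1700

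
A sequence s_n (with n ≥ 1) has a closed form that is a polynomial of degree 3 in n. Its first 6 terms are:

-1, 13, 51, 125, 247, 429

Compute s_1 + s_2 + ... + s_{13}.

1st diffs: 14, 38, 74, 122, 182.
2nd diffs: 24, 36, 48, 60.
3rd diffs: 12, 12, 12 (constant).
So s_n = 2n^3 - 3.
Continuing: …, 683, 1021, 1455, 1997, …, s_{13} = 4391.
Summing n = 1..13 (13 terms) gives 16523.

16523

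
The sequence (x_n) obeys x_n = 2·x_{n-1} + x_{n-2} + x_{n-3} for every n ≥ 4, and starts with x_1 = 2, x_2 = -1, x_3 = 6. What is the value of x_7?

Iterate the recurrence:
x_4 = 13; x_5 = 31; x_6 = 81; x_7 = 206.

206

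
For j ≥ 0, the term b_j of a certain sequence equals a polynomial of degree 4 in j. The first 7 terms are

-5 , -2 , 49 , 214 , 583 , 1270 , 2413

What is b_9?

1st diffs: 3, 51, 165, 369, 687, 1143.
2nd diffs: 48, 114, 204, 318, 456.
3rd diffs: 66, 90, 114, 138.
4th diffs: 24, 24, 24 (constant).
Newton forward-difference form: b_j = -5 + 3·C(j,1) + 48·C(j,2) + 66·C(j,3) + 24·C(j,4).
At j = 9: j = 9, so b_9 = -5 + 27 + 1728 + 5544 + 3024 = 10318.

10318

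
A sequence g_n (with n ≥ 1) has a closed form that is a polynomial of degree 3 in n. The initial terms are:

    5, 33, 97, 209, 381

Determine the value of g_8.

1377

1st diffs: 28, 64, 112, 172.
2nd diffs: 36, 48, 60.
3rd diffs: 12, 12 (constant).
Newton forward-difference form: g_n = 5 + 28·C(n-1,1) + 36·C(n-1,2) + 12·C(n-1,3).
At n = 8: n-1 = 7, so g_8 = 5 + 196 + 756 + 420 = 1377.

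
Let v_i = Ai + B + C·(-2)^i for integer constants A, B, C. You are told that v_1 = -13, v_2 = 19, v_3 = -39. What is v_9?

-2547

Write the equations: A + B - 2C = -13; 2A + B + 4C = 19; 3A + B - 8C = -39.
Subtracting the first from the second: A + 6C = 32.
Subtracting the second from the third: A - 12C = -58.
Solving: C = 5, A = 2, then B = -5.
Hence v_9 = 2·9 + (-5) + 5·(-512) = -2547.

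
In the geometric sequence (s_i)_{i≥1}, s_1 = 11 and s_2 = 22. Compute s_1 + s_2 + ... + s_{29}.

5905580021

Common ratio r = 2.
s_i = 11·2^(i-1).
S = 11·(2^29 - 1)/(2 - 1) = 11·(536870912 - 1)/(1) = 5905580021.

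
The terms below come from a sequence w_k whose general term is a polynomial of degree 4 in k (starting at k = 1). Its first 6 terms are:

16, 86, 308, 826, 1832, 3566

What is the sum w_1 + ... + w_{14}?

302162

1st diffs: 70, 222, 518, 1006, 1734.
2nd diffs: 152, 296, 488, 728.
3rd diffs: 144, 192, 240.
4th diffs: 48, 48 (constant).
So w_k = 2k^4 + 4k^3 + 2k^2 + 6k + 2.
Continuing: …, 6316, 10418, 16256, 24262, …, w_{14} = 88286.
Summing k = 1..14 (14 terms) gives 302162.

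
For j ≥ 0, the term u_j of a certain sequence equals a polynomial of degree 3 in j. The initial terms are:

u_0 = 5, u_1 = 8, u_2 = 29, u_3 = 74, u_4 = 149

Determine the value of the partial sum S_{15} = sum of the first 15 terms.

16770

1st diffs: 3, 21, 45, 75.
2nd diffs: 18, 24, 30.
3rd diffs: 6, 6 (constant).
Newton forward-difference form: u_j = 5 + 3·C(j,1) + 18·C(j,2) + 6·C(j,3).
Continuing: …, 260, 413, 614, 869, …, u_{14} = 3869.
Summing j = 0..14 (15 terms) gives 16770.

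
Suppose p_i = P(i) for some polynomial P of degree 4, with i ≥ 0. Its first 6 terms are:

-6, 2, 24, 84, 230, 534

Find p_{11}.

1st diffs: 8, 22, 60, 146, 304.
2nd diffs: 14, 38, 86, 158.
3rd diffs: 24, 48, 72.
4th diffs: 24, 24 (constant).
So p_i = i^4 - 2i^3 + 6i^2 + 3i - 6.
Evaluating at i = 11 gives p_{11} = 12732.

12732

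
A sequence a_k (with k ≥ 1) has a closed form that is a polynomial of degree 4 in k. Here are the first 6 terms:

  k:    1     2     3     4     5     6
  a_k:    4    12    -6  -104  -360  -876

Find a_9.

-5364

1st diffs: 8, -18, -98, -256, -516.
2nd diffs: -26, -80, -158, -260.
3rd diffs: -54, -78, -102.
4th diffs: -24, -24 (constant).
Newton forward-difference form: a_k = 4 + 8·C(k-1,1) + (-26)·C(k-1,2) + (-54)·C(k-1,3) + (-24)·C(k-1,4).
At k = 9: k-1 = 8, so a_9 = 4 + 64 - 728 - 3024 - 1680 = -5364.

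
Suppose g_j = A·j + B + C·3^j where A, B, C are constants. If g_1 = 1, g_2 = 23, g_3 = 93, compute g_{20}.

The three given values yield: A + B + 3C = 1; 2A + B + 9C = 23; 3A + B + 27C = 93.
Subtracting the first from the second: A + 6C = 22.
Subtracting the second from the third: A + 18C = 70.
Solving: C = 4, A = -2, then B = -9.
Hence g_{20} = -2·20 + (-9) + 4·3486784401 = 13947137555.

13947137555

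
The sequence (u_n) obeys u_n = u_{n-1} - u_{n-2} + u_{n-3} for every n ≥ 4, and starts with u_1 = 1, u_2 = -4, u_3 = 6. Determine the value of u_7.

Compute successive terms:
u_4 = 11, u_5 = 1, u_6 = -4, u_7 = 6.

6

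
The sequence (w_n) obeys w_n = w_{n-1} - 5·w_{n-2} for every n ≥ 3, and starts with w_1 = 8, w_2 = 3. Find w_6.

Iterate the recurrence:
w_3 = -37; w_4 = -52; w_5 = 133; w_6 = 393.

393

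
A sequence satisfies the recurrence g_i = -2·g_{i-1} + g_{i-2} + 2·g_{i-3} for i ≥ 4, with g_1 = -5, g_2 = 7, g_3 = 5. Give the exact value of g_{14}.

-27293

Applying the relation repeatedly:
g_4 = -13, g_5 = 45, g_6 = -93, …, g_{11} = 3405, g_{12} = -6813, g_{13} = 13645, g_{14} = -27293.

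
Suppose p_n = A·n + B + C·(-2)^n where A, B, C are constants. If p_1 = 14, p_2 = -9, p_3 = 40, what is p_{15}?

Write the equations: A + B - 2C = 14; 2A + B + 4C = -9; 3A + B - 8C = 40.
Subtracting the first from the second: A + 6C = -23.
Subtracting the second from the third: A - 12C = 49.
Solving: C = -4, A = 1, then B = 5.
Hence p_{15} = 1·15 + 5 + (-4)·(-32768) = 131092.

131092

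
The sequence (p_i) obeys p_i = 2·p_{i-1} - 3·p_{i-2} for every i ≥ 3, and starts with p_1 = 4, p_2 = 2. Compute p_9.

-44

Iterate the recurrence:
p_3 = -8; p_4 = -22; p_5 = -20; p_6 = 26; p_7 = 112; p_8 = 146; p_9 = -44.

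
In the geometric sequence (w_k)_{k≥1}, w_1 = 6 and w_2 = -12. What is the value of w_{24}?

-50331648

Common ratio r = -2.
w_k = 6·(-2)^(k-1).
w_{24} = 6·(-2)^23 = -50331648.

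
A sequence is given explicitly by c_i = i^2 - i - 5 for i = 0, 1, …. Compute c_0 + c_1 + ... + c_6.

35

Over i = 0..6: Σi = 21, Σi² = 91.
Total = (1)·91 + (-1)·21 + (-5)·7 = 35.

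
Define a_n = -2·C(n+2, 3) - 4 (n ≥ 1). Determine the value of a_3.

-24

C(5, 3) = 10, so a_3 = -24.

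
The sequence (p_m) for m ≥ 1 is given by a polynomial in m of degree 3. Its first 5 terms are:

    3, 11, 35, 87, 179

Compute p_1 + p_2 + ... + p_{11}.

7073

1st diffs: 8, 24, 52, 92.
2nd diffs: 16, 28, 40.
3rd diffs: 12, 12 (constant).
Newton forward-difference form: p_m = 3 + 8·C(m-1,1) + 16·C(m-1,2) + 12·C(m-1,3).
Continuing: …, 323, 531, 815, 1187, …, p_{11} = 2243.
Summing m = 1..11 (11 terms) gives 7073.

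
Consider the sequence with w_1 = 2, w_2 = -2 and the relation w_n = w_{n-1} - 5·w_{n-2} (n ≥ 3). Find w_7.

-222

Compute successive terms:
w_3 = -12, w_4 = -2, w_5 = 58, w_6 = 68, w_7 = -222.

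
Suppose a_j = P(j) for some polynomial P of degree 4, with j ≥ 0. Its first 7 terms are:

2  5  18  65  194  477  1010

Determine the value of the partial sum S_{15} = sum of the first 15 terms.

109727

1st diffs: 3, 13, 47, 129, 283, 533.
2nd diffs: 10, 34, 82, 154, 250.
3rd diffs: 24, 48, 72, 96.
4th diffs: 24, 24, 24 (constant).
Newton forward-difference form: a_j = 2 + 3·C(j,1) + 10·C(j,2) + 24·C(j,3) + 24·C(j,4).
Continuing: …, 1913, 3330, 5429, 8402, …, a_{14} = 33714.
Summing j = 0..14 (15 terms) gives 109727.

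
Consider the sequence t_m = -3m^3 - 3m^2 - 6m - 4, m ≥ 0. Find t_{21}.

-29236

t_{21} = -3·21^3 - 3·21^2 - 6·21 - 4 = -29236.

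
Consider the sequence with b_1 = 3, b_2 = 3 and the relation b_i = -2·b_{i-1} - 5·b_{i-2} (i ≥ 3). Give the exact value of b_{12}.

b_3 = -21, b_4 = 27, b_5 = 51, b_6 = -237, b_7 = 219, b_8 = 747, b_9 = -2589, b_{10} = 1443, b_{11} = 10059, b_{12} = -27333.

-27333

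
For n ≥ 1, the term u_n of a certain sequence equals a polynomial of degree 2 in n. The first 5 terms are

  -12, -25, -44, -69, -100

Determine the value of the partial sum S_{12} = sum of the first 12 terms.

1st diffs: -13, -19, -25, -31.
2nd diffs: -6, -6, -6 (constant).
Newton forward-difference form: u_n = -12 + (-13)·C(n-1,1) + (-6)·C(n-1,2).
Continuing: …, -137, -180, -229, -284, …, u_{12} = -485.
Summing n = 1..12 (12 terms) gives -2322.

-2322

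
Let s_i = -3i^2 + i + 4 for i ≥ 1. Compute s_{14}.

-570

s_{14} = -3·14^2 + 1·14 + 4 = -570.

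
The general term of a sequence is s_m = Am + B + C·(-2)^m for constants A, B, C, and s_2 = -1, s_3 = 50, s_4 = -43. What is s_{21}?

8388680

Plug in m = 2, 3, 4: 2A + B + 4C = -1; 3A + B - 8C = 50; 4A + B + 16C = -43.
Subtracting the first from the second: A - 12C = 51.
Subtracting the second from the third: A + 24C = -93.
Solving: C = -4, A = 3, then B = 9.
Hence s_{21} = 3·21 + 9 + (-4)·(-2097152) = 8388680.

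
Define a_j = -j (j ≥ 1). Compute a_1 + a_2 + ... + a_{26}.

-351

Over j = 1..26: Σj = 351.
Total = (-1)·351 = -351.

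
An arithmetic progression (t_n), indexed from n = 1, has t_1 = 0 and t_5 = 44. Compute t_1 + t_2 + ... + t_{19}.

Common difference d = (44 - 0) / (5 - 1) = 11.
t_n = 0 + (n - 1)·11.
t_{19} = 198; S = 19·(0 + 198)/2 = 1881.

1881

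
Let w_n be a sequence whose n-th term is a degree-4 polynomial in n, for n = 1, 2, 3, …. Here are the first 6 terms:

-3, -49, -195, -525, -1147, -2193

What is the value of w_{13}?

-37515

1st diffs: -46, -146, -330, -622, -1046.
2nd diffs: -100, -184, -292, -424.
3rd diffs: -84, -108, -132.
4th diffs: -24, -24 (constant).
So w_n = -n^4 - 4n^3 - n^2 + 3.
Evaluating at n = 13 gives w_{13} = -37515.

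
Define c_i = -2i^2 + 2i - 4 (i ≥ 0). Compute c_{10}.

-184

c_{10} = -2·10^2 + 2·10 - 4 = -184.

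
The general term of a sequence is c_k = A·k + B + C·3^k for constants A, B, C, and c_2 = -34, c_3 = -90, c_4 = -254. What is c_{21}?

Plug in k = 2, 3, 4: 2A + B + 9C = -34; 3A + B + 27C = -90; 4A + B + 81C = -254.
Subtracting the first from the second: A + 18C = -56.
Subtracting the second from the third: A + 54C = -164.
Solving: C = -3, A = -2, then B = -3.
Hence c_{21} = -2·21 + (-3) + (-3)·10460353203 = -31381059654.

-31381059654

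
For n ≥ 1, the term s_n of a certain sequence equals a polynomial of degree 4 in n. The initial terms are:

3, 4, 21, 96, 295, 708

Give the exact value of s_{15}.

1st diffs: 1, 17, 75, 199, 413.
2nd diffs: 16, 58, 124, 214.
3rd diffs: 42, 66, 90.
4th diffs: 24, 24 (constant).
Newton forward-difference form: s_n = 3 + 1·C(n-1,1) + 16·C(n-1,2) + 42·C(n-1,3) + 24·C(n-1,4).
At n = 15: n-1 = 14, so s_{15} = 3 + 14 + 1456 + 15288 + 24024 = 40785.

40785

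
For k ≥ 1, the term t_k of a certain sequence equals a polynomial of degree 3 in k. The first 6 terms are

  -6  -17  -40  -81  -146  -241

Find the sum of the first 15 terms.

1st diffs: -11, -23, -41, -65, -95.
2nd diffs: -12, -18, -24, -30.
3rd diffs: -6, -6, -6 (constant).
Newton forward-difference form: t_k = -6 + (-11)·C(k-1,1) + (-12)·C(k-1,2) + (-6)·C(k-1,3).
Continuing: …, -372, -545, -766, -1041, …, t_{15} = -3436.
Summing k = 1..15 (15 terms) gives -14895.

-14895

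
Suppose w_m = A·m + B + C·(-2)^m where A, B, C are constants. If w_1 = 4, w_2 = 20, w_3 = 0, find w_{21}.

-4194216

Plug in m = 1, 2, 3: A + B - 2C = 4; 2A + B + 4C = 20; 3A + B - 8C = 0.
Subtracting the first from the second: A + 6C = 16.
Subtracting the second from the third: A - 12C = -20.
Solving: C = 2, A = 4, then B = 4.
So w_m = 4·m + 4 + 2·(-2)^m; at m=21 this is -4194216.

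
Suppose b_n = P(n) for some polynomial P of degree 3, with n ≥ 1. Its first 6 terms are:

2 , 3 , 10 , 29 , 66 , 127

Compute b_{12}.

1333

1st diffs: 1, 7, 19, 37, 61.
2nd diffs: 6, 12, 18, 24.
3rd diffs: 6, 6, 6 (constant).
So b_n = n^3 - 3n^2 + 3n + 1.
Evaluating at n = 12 gives b_{12} = 1333.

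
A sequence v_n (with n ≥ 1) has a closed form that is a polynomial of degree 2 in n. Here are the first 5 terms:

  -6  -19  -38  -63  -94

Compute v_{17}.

1st diffs: -13, -19, -25, -31.
2nd diffs: -6, -6, -6 (constant).
So v_n = -3n^2 - 4n + 1.
Evaluating at n = 17 gives v_{17} = -934.

-934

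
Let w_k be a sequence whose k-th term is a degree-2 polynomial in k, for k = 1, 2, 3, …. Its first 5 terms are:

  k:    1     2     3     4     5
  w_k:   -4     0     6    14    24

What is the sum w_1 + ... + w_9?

1st diffs: 4, 6, 8, 10.
2nd diffs: 2, 2, 2 (constant).
So w_k = k^2 + k - 6.
Continuing: 36, 50, 66, 84.
Summing k = 1..9 (9 terms) gives 276.

276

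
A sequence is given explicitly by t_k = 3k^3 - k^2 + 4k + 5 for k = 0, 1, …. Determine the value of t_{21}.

27431

t_{21} = 3·21^3 - 1·21^2 + 4·21 + 5 = 27431.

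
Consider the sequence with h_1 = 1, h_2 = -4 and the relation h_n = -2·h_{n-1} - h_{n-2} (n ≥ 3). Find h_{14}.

Iterate the recurrence:
h_3 = 7, h_4 = -10, h_5 = 13, …, h_{11} = 31, h_{12} = -34, h_{13} = 37, h_{14} = -40.
(Characteristic roots are -1 and -1.)

-40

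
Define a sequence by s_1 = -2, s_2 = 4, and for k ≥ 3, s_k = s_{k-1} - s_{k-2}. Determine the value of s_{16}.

Applying the relation repeatedly:
s_3 = 6; s_4 = 2; s_5 = -4; …; s_{13} = -2; s_{14} = 4; s_{15} = 6; s_{16} = 2.

2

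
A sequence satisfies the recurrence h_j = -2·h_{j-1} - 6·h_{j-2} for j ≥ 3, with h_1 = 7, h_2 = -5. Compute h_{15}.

-1711616

h_3 = -32;  h_4 = 94;  h_5 = 4;  …;  h_{12} = -131360;  h_{13} = 67648;  h_{14} = 652864;  h_{15} = -1711616.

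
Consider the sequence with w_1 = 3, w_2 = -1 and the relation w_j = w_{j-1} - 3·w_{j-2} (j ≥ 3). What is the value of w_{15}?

w_3 = -10  w_4 = -7  w_5 = 23  …  w_{12} = -532  w_{13} = -2437  w_{14} = -841  w_{15} = 6470.

6470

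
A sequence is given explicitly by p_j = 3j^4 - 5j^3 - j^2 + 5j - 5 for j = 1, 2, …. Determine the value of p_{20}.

439695

p_{20} = 3·20^4 - 5·20^3 - 1·20^2 + 5·20 - 5 = 439695.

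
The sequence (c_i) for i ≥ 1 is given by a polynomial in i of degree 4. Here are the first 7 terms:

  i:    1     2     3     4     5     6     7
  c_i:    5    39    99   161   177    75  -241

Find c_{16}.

-40435

1st diffs: 34, 60, 62, 16, -102, -316.
2nd diffs: 26, 2, -46, -118, -214.
3rd diffs: -24, -48, -72, -96.
4th diffs: -24, -24, -24 (constant).
Newton forward-difference form: c_i = 5 + 34·C(i-1,1) + 26·C(i-1,2) + (-24)·C(i-1,3) + (-24)·C(i-1,4).
At i = 16: i-1 = 15, so c_{16} = 5 + 510 + 2730 - 10920 - 32760 = -40435.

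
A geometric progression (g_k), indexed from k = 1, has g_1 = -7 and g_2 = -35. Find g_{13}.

Common ratio r = 5.
g_k = (-7)·5^(k-1).
g_{13} = (-7)·5^12 = -1708984375.

-1708984375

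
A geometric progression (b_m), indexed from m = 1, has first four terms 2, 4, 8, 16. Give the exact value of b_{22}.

4194304

Common ratio r = 2.
b_m = 2·2^(m-1).
b_{22} = 2·2^21 = 4194304.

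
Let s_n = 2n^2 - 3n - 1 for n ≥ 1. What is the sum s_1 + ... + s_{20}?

5090

Over n = 1..20: Σn = 210, Σn² = 2870.
Total = (2)·2870 + (-3)·210 + (-1)·20 = 5090.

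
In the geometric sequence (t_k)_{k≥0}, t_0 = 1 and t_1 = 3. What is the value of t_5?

243

Common ratio r = 3.
t_k = 1·3^(k-0).
t_5 = 1·3^5 = 243.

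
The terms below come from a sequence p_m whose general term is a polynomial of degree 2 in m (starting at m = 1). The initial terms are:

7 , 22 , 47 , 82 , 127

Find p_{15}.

1127

1st diffs: 15, 25, 35, 45.
2nd diffs: 10, 10, 10 (constant).
So p_m = 5m^2 + 2.
Evaluating at m = 15 gives p_{15} = 1127.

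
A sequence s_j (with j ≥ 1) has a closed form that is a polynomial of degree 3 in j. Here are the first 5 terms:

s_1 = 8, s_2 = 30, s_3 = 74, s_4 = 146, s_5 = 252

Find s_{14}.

3726

1st diffs: 22, 44, 72, 106.
2nd diffs: 22, 28, 34.
3rd diffs: 6, 6 (constant).
So s_j = j^3 + 5j^2 + 2.
Evaluating at j = 14 gives s_{14} = 3726.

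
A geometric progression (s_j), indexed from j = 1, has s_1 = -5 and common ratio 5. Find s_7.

s_j = (-5)·5^(j-1).
s_7 = (-5)·5^6 = -78125.

-78125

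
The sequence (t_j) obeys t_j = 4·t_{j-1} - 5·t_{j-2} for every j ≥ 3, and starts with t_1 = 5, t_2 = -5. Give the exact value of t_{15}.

140355

t_3 = -45, t_4 = -155, t_5 = -395, …, t_{12} = 110245, t_{13} = 213205, t_{14} = 301595, t_{15} = 140355.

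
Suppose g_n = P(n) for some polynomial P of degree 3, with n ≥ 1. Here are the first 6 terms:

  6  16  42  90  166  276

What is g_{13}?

1st diffs: 10, 26, 48, 76, 110.
2nd diffs: 16, 22, 28, 34.
3rd diffs: 6, 6, 6 (constant).
Newton forward-difference form: g_n = 6 + 10·C(n-1,1) + 16·C(n-1,2) + 6·C(n-1,3).
At n = 13: n-1 = 12, so g_{13} = 6 + 120 + 1056 + 1320 = 2502.

2502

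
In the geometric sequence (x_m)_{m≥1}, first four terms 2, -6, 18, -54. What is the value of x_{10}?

Common ratio r = -3.
x_m = 2·(-3)^(m-1).
x_{10} = 2·(-3)^9 = -39366.

-39366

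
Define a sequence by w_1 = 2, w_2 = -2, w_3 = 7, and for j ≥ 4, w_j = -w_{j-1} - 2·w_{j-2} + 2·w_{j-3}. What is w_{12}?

Iterate the recurrence:
w_4 = 1; w_5 = -19; w_6 = 31; w_7 = 9; w_8 = -109; w_9 = 153; w_{10} = 83; w_{11} = -607; w_{12} = 747.

747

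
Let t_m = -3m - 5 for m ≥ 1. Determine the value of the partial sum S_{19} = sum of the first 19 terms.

Over m = 1..19: Σm = 190.
Total = (-3)·190 + (-5)·19 = -665.

-665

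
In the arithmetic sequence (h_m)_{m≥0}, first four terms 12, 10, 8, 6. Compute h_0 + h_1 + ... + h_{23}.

Common difference d = -2.
h_m = 12 + (m - 0)·(-2).
h_{23} = -34; S = 24·(12 + (-34))/2 = -264.

-264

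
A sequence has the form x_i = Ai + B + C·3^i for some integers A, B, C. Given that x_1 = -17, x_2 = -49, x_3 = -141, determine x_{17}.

-645700849

At i = 1, 2, 3: A + B + 3C = -17; 2A + B + 9C = -49; 3A + B + 27C = -141.
Subtracting the first from the second: A + 6C = -32.
Subtracting the second from the third: A + 18C = -92.
Solving: C = -5, A = -2, then B = 0.
So x_i = -2·i + 0 + (-5)·3^i; at i=17 this is -645700849.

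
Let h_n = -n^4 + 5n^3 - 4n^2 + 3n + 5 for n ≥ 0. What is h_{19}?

-97408

h_{19} = -1·19^4 + 5·19^3 - 4·19^2 + 3·19 + 5 = -97408.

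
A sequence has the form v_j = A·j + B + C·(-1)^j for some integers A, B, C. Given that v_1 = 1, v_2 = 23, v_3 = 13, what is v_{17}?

At j = 1, 2, 3: A + B - C = 1; 2A + B + C = 23; 3A + B - C = 13.
Subtracting the first from the second: A + 2C = 22.
Subtracting the second from the third: A - 2C = -10.
Solving: C = 8, A = 6, then B = 3.
Therefore v_{17} = 102 + 3 + 8·(-1) = 97.

97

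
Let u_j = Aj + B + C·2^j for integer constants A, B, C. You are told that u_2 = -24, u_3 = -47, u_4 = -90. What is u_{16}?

The three given values yield: 2A + B + 4C = -24; 3A + B + 8C = -47; 4A + B + 16C = -90.
Subtracting the first from the second: A + 4C = -23.
Subtracting the second from the third: A + 8C = -43.
Solving: C = -5, A = -3, then B = 2.
Hence u_{16} = -3·16 + 2 + (-5)·65536 = -327726.

-327726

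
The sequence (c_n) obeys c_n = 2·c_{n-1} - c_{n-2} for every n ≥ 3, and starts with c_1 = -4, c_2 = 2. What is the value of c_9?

Iterate the recurrence:
c_3 = 8; c_4 = 14; c_5 = 20; c_6 = 26; c_7 = 32; c_8 = 38; c_9 = 44.
(Characteristic roots are 1 and 1.)

44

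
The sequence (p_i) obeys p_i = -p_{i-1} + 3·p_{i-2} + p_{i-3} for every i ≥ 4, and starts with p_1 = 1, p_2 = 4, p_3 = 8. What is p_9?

p_4 = 5; p_5 = 23; p_6 = 0; p_7 = 74; p_8 = -51; p_9 = 273.

273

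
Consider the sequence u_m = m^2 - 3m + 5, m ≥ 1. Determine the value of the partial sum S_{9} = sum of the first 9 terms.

195

Over m = 1..9: Σm = 45, Σm² = 285.
Total = (1)·285 + (-3)·45 + (5)·9 = 195.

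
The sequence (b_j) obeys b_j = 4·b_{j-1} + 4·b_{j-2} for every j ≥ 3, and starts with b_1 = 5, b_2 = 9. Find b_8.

142144

Step forward from the initial values:
b_3 = 56; b_4 = 260; b_5 = 1264; b_6 = 6096; b_7 = 29440; b_8 = 142144.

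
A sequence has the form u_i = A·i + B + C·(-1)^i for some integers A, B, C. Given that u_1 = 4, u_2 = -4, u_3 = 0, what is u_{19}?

Write the equations: A + B - C = 4; 2A + B + C = -4; 3A + B - C = 0.
Subtracting the first from the second: A + 2C = -8.
Subtracting the second from the third: A - 2C = 4.
Solving: C = -3, A = -2, then B = 3.
Therefore u_{19} = -38 + 3 + (-3)·(-1) = -32.

-32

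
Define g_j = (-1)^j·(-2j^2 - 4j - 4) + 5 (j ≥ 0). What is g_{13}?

399

(-1)^13 = -1; -2j^2 - 4j - 4 at j=13 is -394; so g_{13} = 399.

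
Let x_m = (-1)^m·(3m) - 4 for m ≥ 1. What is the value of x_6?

(-1)^6 = 1; 3m at m=6 is 18; so x_6 = 14.

14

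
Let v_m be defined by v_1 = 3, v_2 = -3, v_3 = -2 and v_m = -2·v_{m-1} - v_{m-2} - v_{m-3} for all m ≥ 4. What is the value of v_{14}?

477

Applying the relation repeatedly:
v_4 = 4, v_5 = -3, v_6 = 4, …, v_{11} = -88, v_{12} = 155, v_{13} = -272, v_{14} = 477.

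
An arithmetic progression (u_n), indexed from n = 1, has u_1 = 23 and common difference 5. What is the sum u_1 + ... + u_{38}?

u_n = 23 + (n - 1)·5.
u_{38} = 208; S = 38·(23 + 208)/2 = 4389.

4389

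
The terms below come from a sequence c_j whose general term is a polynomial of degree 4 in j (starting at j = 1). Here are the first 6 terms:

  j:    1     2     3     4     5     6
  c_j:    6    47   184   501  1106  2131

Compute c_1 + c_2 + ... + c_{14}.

170891

1st diffs: 41, 137, 317, 605, 1025.
2nd diffs: 96, 180, 288, 420.
3rd diffs: 84, 108, 132.
4th diffs: 24, 24 (constant).
Newton forward-difference form: c_j = 6 + 41·C(j-1,1) + 96·C(j-1,2) + 84·C(j-1,3) + 24·C(j-1,4).
Continuing: …, 3732, 6089, 9406, 13911, …, c_{14} = 49211.
Summing j = 1..14 (14 terms) gives 170891.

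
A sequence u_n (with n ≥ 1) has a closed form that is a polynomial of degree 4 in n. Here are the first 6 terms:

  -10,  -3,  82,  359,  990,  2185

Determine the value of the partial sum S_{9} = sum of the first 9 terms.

27126

1st diffs: 7, 85, 277, 631, 1195.
2nd diffs: 78, 192, 354, 564.
3rd diffs: 114, 162, 210.
4th diffs: 48, 48 (constant).
Newton forward-difference form: u_n = -10 + 7·C(n-1,1) + 78·C(n-1,2) + 114·C(n-1,3) + 48·C(n-1,4).
Continuing: 4202, 7347, 11974.
Summing n = 1..9 (9 terms) gives 27126.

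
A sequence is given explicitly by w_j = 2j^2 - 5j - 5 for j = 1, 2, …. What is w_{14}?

317

w_{14} = 2·14^2 - 5·14 - 5 = 317.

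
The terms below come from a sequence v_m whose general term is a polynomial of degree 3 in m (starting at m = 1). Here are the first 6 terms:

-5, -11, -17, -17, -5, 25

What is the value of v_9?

283

1st diffs: -6, -6, 0, 12, 30.
2nd diffs: 0, 6, 12, 18.
3rd diffs: 6, 6, 6 (constant).
So v_m = m^3 - 6m^2 + 5m - 5.
Evaluating at m = 9 gives v_9 = 283.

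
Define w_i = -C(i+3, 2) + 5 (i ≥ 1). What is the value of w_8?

C(11, 2) = 55, so w_8 = -50.

-50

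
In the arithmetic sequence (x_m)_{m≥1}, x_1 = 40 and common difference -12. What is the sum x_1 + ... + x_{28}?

x_m = 40 + (m - 1)·(-12).
x_{28} = -284; S = 28·(40 + (-284))/2 = -3416.

-3416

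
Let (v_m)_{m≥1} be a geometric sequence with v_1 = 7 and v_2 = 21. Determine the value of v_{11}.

413343

Common ratio r = 3.
v_m = 7·3^(m-1).
v_{11} = 7·3^10 = 413343.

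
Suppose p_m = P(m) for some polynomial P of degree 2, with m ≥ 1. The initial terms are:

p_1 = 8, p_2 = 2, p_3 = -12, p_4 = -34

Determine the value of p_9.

-264

1st diffs: -6, -14, -22.
2nd diffs: -8, -8 (constant).
Newton forward-difference form: p_m = 8 + (-6)·C(m-1,1) + (-8)·C(m-1,2).
At m = 9: m-1 = 8, so p_9 = 8 - 48 - 224 = -264.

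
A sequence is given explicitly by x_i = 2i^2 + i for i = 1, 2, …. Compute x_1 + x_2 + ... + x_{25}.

11375

Over i = 1..25: Σi = 325, Σi² = 5525.
Total = (2)·5525 + (1)·325 = 11375.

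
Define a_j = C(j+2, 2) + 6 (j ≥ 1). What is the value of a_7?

42

C(9, 2) = 36, so a_7 = 42.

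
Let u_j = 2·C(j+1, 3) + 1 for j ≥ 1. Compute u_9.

241

C(10, 3) = 120, so u_9 = 241.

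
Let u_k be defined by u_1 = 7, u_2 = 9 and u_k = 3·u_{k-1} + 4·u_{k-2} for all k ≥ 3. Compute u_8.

Iterate the recurrence:
u_3 = 55; u_4 = 201; u_5 = 823; u_6 = 3273; u_7 = 13111; u_8 = 52425.
(Characteristic roots are 4 and -1.)

52425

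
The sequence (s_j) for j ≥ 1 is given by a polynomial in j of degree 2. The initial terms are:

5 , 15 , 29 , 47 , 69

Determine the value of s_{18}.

1st diffs: 10, 14, 18, 22.
2nd diffs: 4, 4, 4 (constant).
Newton forward-difference form: s_j = 5 + 10·C(j-1,1) + 4·C(j-1,2).
At j = 18: j-1 = 17, so s_{18} = 5 + 170 + 544 = 719.

719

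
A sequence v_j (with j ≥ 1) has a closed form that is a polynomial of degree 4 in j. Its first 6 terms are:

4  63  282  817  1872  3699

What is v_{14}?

92187

1st diffs: 59, 219, 535, 1055, 1827.
2nd diffs: 160, 316, 520, 772.
3rd diffs: 156, 204, 252.
4th diffs: 48, 48 (constant).
Newton forward-difference form: v_j = 4 + 59·C(j-1,1) + 160·C(j-1,2) + 156·C(j-1,3) + 48·C(j-1,4).
At j = 14: j-1 = 13, so v_{14} = 4 + 767 + 12480 + 44616 + 34320 = 92187.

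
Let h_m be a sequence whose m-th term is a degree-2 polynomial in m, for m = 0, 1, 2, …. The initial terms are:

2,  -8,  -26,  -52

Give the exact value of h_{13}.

-752

1st diffs: -10, -18, -26.
2nd diffs: -8, -8 (constant).
So h_m = -4m^2 - 6m + 2.
Evaluating at m = 13 gives h_{13} = -752.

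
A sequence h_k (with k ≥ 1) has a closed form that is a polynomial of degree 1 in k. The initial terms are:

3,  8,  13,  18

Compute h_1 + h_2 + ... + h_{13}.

429

1st diffs: 5, 5, 5 (constant).
So h_k = 5k - 2.
Continuing: …, 23, 28, 33, 38, …, h_{13} = 63.
Summing k = 1..13 (13 terms) gives 429.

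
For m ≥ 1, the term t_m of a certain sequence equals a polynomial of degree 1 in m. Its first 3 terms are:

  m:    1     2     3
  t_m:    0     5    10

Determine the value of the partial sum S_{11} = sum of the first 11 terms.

275

1st diffs: 5, 5 (constant).
So t_m = 5m - 5.
Continuing: …, 15, 20, 25, 30, …, t_{11} = 50.
Summing m = 1..11 (11 terms) gives 275.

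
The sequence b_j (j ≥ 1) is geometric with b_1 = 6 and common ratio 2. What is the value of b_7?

b_j = 6·2^(j-1).
b_7 = 6·2^6 = 384.

384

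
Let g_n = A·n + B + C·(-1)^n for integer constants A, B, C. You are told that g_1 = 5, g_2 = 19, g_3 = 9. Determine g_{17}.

37

The three given values yield: A + B - C = 5; 2A + B + C = 19; 3A + B - C = 9.
Subtracting the first from the second: A + 2C = 14.
Subtracting the second from the third: A - 2C = -10.
Solving: C = 6, A = 2, then B = 9.
Therefore g_{17} = 34 + 9 + 6·(-1) = 37.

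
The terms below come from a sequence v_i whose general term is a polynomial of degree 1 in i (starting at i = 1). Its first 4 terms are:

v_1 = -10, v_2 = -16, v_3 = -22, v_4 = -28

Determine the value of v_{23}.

-142

1st diffs: -6, -6, -6 (constant).
So v_i = -6i - 4.
Evaluating at i = 23 gives v_{23} = -142.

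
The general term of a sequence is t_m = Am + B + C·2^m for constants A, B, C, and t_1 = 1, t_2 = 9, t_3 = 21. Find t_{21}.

At m = 1, 2, 3: A + B + 2C = 1; 2A + B + 4C = 9; 3A + B + 8C = 21.
Subtracting the first from the second: A + 2C = 8.
Subtracting the second from the third: A + 4C = 12.
Solving: C = 2, A = 4, then B = -7.
Hence t_{21} = 4·21 + (-7) + 2·2097152 = 4194381.

4194381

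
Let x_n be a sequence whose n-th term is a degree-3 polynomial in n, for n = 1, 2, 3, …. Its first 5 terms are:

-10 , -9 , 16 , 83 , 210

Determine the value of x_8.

1st diffs: 1, 25, 67, 127.
2nd diffs: 24, 42, 60.
3rd diffs: 18, 18 (constant).
Newton forward-difference form: x_n = -10 + 1·C(n-1,1) + 24·C(n-1,2) + 18·C(n-1,3).
At n = 8: n-1 = 7, so x_8 = -10 + 7 + 504 + 630 = 1131.

1131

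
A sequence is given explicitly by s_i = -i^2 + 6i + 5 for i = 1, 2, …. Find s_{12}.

-67

s_{12} = -1·12^2 + 6·12 + 5 = -67.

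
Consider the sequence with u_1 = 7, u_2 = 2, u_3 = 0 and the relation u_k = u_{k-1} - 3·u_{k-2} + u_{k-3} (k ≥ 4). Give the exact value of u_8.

-5

Compute successive terms:
u_4 = 1; u_5 = 3; u_6 = 0; u_7 = -8; u_8 = -5.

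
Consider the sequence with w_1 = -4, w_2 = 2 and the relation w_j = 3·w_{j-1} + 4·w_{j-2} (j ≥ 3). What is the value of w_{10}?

Compute successive terms:
w_3 = -10;  w_4 = -22;  w_5 = -106;  w_6 = -406;  w_7 = -1642;  w_8 = -6550;  w_9 = -26218;  w_{10} = -104854.
(Characteristic roots are 4 and -1.)

-104854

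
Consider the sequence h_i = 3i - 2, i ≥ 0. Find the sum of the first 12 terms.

174

Over i = 0..11: Σi = 66.
Total = (3)·66 + (-2)·12 = 174.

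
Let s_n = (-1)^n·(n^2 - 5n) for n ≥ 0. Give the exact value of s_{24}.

456

(-1)^24 = 1; n^2 - 5n at n=24 is 456; so s_{24} = 456.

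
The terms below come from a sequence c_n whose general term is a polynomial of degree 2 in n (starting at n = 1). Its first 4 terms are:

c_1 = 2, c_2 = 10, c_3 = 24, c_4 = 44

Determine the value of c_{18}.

954

1st diffs: 8, 14, 20.
2nd diffs: 6, 6 (constant).
Newton forward-difference form: c_n = 2 + 8·C(n-1,1) + 6·C(n-1,2).
At n = 18: n-1 = 17, so c_{18} = 2 + 136 + 816 = 954.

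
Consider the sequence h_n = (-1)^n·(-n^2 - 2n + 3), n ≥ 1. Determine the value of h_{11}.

140

(-1)^11 = -1; -n^2 - 2n + 3 at n=11 is -140; so h_{11} = 140.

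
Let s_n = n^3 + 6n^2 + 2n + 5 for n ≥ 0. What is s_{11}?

2084

s_{11} = 1·11^3 + 6·11^2 + 2·11 + 5 = 2084.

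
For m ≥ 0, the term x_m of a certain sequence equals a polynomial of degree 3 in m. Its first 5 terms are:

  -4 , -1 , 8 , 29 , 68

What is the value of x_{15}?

1st diffs: 3, 9, 21, 39.
2nd diffs: 6, 12, 18.
3rd diffs: 6, 6 (constant).
So x_m = m^3 + 2m - 4.
Evaluating at m = 15 gives x_{15} = 3401.

3401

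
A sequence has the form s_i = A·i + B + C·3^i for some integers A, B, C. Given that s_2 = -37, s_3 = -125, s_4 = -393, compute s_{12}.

Write the equations: 2A + B + 9C = -37; 3A + B + 27C = -125; 4A + B + 81C = -393.
Subtracting the first from the second: A + 18C = -88.
Subtracting the second from the third: A + 54C = -268.
Solving: C = -5, A = 2, then B = 4.
Therefore s_{12} = 24 + 4 + (-5)·531441 = -2657177.

-2657177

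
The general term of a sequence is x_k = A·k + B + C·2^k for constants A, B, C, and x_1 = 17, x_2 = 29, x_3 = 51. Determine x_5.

The three given values yield: A + B + 2C = 17; 2A + B + 4C = 29; 3A + B + 8C = 51.
Subtracting the first from the second: A + 2C = 12.
Subtracting the second from the third: A + 4C = 22.
Solving: C = 5, A = 2, then B = 5.
Therefore x_5 = 10 + 5 + 5·32 = 175.

175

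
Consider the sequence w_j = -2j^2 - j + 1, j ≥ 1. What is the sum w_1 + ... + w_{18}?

-4371

Over j = 1..18: Σj = 171, Σj² = 2109.
Total = (-2)·2109 + (-1)·171 + (1)·18 = -4371.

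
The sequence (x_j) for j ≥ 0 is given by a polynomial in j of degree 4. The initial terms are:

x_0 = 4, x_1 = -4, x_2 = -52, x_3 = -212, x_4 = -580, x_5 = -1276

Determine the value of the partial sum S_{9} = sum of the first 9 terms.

-15708

1st diffs: -8, -48, -160, -368, -696.
2nd diffs: -40, -112, -208, -328.
3rd diffs: -72, -96, -120.
4th diffs: -24, -24 (constant).
So x_j = -j^4 - 6j^3 + 5j^2 - 6j + 4.
Continuing: -2444, -4252, -6892.
Summing j = 0..8 (9 terms) gives -15708.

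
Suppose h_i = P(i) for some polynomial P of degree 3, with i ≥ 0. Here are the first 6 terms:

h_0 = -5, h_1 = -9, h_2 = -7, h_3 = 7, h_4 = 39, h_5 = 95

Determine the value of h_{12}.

1663

1st diffs: -4, 2, 14, 32, 56.
2nd diffs: 6, 12, 18, 24.
3rd diffs: 6, 6, 6 (constant).
Newton forward-difference form: h_i = -5 + (-4)·C(i,1) + 6·C(i,2) + 6·C(i,3).
At i = 12: i = 12, so h_{12} = -5 - 48 + 396 + 1320 = 1663.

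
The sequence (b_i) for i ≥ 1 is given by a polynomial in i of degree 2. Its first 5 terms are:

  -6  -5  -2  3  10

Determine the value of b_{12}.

115

1st diffs: 1, 3, 5, 7.
2nd diffs: 2, 2, 2 (constant).
Newton forward-difference form: b_i = -6 + 1·C(i-1,1) + 2·C(i-1,2).
At i = 12: i-1 = 11, so b_{12} = -6 + 11 + 110 = 115.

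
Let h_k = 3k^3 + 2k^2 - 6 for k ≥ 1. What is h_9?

h_9 = 3·9^3 + 2·9^2 - 6 = 2343.

2343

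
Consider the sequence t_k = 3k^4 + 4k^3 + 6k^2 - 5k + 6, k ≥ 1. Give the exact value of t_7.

t_7 = 3·7^4 + 4·7^3 + 6·7^2 - 5·7 + 6 = 8840.

8840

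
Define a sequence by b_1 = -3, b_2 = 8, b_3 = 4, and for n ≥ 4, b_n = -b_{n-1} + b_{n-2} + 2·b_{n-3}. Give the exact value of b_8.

-6

b_4 = -2  b_5 = 22  b_6 = -16  b_7 = 34  b_8 = -6.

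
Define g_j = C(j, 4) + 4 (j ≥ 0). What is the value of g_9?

130

C(9, 4) = 126, so g_9 = 130.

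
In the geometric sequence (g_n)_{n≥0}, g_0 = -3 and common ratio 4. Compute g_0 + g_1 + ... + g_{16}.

g_n = (-3)·4^(n-0).
S = (-3)·(4^17 - 1)/(4 - 1) = (-3)·(17179869184 - 1)/(3) = -17179869183.

-17179869183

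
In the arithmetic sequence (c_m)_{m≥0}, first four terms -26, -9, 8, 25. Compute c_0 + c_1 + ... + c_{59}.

28530

Common difference d = 17.
c_m = -26 + (m - 0)·17.
c_{59} = 977; S = 60·(-26 + 977)/2 = 28530.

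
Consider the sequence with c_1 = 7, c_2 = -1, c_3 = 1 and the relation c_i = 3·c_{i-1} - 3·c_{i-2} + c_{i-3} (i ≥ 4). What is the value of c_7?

Applying the relation repeatedly:
c_4 = 13; c_5 = 35; c_6 = 67; c_7 = 109.

109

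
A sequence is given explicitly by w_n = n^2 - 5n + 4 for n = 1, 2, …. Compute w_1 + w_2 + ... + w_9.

Over n = 1..9: Σn = 45, Σn² = 285.
Total = (1)·285 + (-5)·45 + (4)·9 = 96.

96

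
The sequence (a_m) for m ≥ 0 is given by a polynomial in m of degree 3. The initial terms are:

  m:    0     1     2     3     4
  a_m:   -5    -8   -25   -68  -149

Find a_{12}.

-3605

1st diffs: -3, -17, -43, -81.
2nd diffs: -14, -26, -38.
3rd diffs: -12, -12 (constant).
Newton forward-difference form: a_m = -5 + (-3)·C(m,1) + (-14)·C(m,2) + (-12)·C(m,3).
At m = 12: m = 12, so a_{12} = -5 - 36 - 924 - 2640 = -3605.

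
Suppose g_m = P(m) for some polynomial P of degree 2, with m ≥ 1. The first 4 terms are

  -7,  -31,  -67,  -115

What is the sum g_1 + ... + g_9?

-1935

1st diffs: -24, -36, -48.
2nd diffs: -12, -12 (constant).
Newton forward-difference form: g_m = -7 + (-24)·C(m-1,1) + (-12)·C(m-1,2).
Continuing: …, -175, -247, -331, -427, …, g_9 = -535.
Summing m = 1..9 (9 terms) gives -1935.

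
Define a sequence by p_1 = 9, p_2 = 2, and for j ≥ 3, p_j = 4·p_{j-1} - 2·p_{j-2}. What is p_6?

p_3 = -10; p_4 = -44; p_5 = -156; p_6 = -536.

-536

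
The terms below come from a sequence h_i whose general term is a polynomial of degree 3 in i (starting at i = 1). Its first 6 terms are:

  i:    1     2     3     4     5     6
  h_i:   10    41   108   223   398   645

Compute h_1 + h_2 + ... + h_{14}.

1st diffs: 31, 67, 115, 175, 247.
2nd diffs: 36, 48, 60, 72.
3rd diffs: 12, 12, 12 (constant).
So h_i = 2i^3 + 6i^2 - i + 3.
Continuing: …, 976, 1403, 1938, 2593, …, h_{14} = 6653.
Summing i = 1..14 (14 terms) gives 28077.

28077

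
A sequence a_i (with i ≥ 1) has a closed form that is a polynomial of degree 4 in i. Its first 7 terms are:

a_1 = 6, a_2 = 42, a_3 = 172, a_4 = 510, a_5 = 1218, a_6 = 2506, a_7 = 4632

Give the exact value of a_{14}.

74730

1st diffs: 36, 130, 338, 708, 1288, 2126.
2nd diffs: 94, 208, 370, 580, 838.
3rd diffs: 114, 162, 210, 258.
4th diffs: 48, 48, 48 (constant).
So a_i = 2i^4 - i^3 + 3i^2 + 4i - 2.
Evaluating at i = 14 gives a_{14} = 74730.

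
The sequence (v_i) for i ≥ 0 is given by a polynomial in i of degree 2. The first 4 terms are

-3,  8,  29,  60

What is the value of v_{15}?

1212

1st diffs: 11, 21, 31.
2nd diffs: 10, 10 (constant).
Newton forward-difference form: v_i = -3 + 11·C(i,1) + 10·C(i,2).
At i = 15: i = 15, so v_{15} = -3 + 165 + 1050 = 1212.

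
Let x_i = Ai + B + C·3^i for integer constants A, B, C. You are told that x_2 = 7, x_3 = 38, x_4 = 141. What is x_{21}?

20920706300

Write the equations: 2A + B + 9C = 7; 3A + B + 27C = 38; 4A + B + 81C = 141.
Subtracting the first from the second: A + 18C = 31.
Subtracting the second from the third: A + 54C = 103.
Solving: C = 2, A = -5, then B = -1.
Therefore x_{21} = -105 + (-1) + 2·10460353203 = 20920706300.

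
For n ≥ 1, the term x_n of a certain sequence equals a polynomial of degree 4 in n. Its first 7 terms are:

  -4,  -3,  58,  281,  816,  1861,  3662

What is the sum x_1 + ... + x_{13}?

151892

1st diffs: 1, 61, 223, 535, 1045, 1801.
2nd diffs: 60, 162, 312, 510, 756.
3rd diffs: 102, 150, 198, 246.
4th diffs: 48, 48, 48 (constant).
So x_n = 2n^4 - 3n^3 - 2n^2 - 2n + 1.
Continuing: …, 6513, 10756, 16781, 25026, …, x_{13} = 50168.
Summing n = 1..13 (13 terms) gives 151892.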